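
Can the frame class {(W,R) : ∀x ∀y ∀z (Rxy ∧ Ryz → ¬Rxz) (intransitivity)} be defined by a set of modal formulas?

Modal frame validity is preserved under surjective bounded morphisms.
The 5-cycle (worlds 0,1,2,3,4 with 0→1→2→3→4→0) is intransitive. Mapping every world to a single reflexive point • is a surjective bounded morphism; the reflexive point is not intransitive (R••∧R•• but R••).
So the class is not modally definable.

No — not modally definable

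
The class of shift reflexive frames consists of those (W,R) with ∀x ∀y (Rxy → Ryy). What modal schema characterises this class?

A defining formula is □(□p → p) (the T□ axiom).
Suppose □(□p→p) is valid. Take Rxy and set V(p)={w : Ryw}. Then at y, □p holds; since □(□p→p) at x, □p→p at y, so p at y, i.e. Ryy.

□(□p → p)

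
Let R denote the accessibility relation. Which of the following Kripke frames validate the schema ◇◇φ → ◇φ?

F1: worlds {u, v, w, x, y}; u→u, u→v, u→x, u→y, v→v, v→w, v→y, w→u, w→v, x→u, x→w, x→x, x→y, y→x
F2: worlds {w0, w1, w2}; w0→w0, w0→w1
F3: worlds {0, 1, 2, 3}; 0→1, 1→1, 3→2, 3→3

Frame correspondent (Sahlqvist): ∀x ∀y ∀z (Rxy ∧ Ryz → Rxz) — i.e. transitivity.
F1: fails — Ruv and Rvw but not Ruw.
F2: condition met.
F3: condition met.
Valid on: F2, F3.

F2, F3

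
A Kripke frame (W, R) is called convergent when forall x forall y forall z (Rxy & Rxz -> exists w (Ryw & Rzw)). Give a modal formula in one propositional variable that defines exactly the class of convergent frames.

◇□p → □◇p

A defining formula is ◇□p → □◇p (the .2 axiom).
Suppose ◇□p→□◇p is valid. Take Rxy, Rxz and set V(p)={w : Ryw}. Then □p at y so ◇□p at x, so □◇p at x, so ◇p at z, giving w with Rzw and Ryw.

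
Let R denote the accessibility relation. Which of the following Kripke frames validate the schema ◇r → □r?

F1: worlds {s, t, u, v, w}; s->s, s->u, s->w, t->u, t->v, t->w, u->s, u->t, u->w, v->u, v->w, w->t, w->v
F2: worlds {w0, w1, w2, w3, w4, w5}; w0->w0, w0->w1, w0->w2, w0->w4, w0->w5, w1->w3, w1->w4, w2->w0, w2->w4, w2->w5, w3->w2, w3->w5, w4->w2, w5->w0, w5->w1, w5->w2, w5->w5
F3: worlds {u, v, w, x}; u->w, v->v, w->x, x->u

F3

The schema corresponds to partial functionality: ∀x ∀y ∀z (Rxy ∧ Rxz → y = z).
F1: fails — s sees both s and u.
F2: fails — w0 sees both w0 and w1.
F3: satisfies the condition.
Valid on: F3.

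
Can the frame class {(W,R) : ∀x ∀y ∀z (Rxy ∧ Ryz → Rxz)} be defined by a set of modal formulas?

This is a Sahlqvist condition; the 4 axiom □p → □□p defines it.
Suppose □p→□□p is valid. Take Rxy, Ryz and set V(p)={w : Rxw}. Then □p at x, so □□p at x, so □p at y, so p at z, i.e. Rxz.

Yes, by □p → □□p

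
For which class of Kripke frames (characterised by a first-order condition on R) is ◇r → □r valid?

partial functionality: ∀x ∀y ∀z (Rxy ∧ Rxz → y = z)

Suppose ◇r→□r is valid. Take Rxy, Rxz and set V(r)={y}. Then ◇r at x, so □r at x, so r at z, i.e. z=y.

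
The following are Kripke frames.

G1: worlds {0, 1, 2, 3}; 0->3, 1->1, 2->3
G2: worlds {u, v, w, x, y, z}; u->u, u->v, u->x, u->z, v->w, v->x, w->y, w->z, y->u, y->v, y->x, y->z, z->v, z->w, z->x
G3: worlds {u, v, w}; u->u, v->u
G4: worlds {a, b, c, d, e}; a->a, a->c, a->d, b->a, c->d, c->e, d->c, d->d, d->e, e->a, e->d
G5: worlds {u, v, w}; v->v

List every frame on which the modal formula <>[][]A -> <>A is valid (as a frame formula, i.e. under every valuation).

G3, G4, G5

The schema corresponds to a generalized confluence (Geach) condition: forall x forall y (xRy -> exists w (y R^2 w & xRw)).
G1: fails — 0R3 but no w with 3R²w and 0Rw.
G2: fails — uRx but no t with xR²t and uRt.
G3: satisfies the condition.
G4: satisfies the condition.
G5: satisfies the condition.
Valid on: G3, G4, G5.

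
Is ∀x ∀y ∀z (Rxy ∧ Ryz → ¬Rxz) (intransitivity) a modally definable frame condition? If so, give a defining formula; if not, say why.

Modal frame validity is preserved under surjective bounded morphisms.
The 5-cycle (worlds 0,1,2,3,4 with 0→1→2→3→4→0) is intransitive. Mapping every world to a single reflexive point • is a surjective bounded morphism; the reflexive point is not intransitive (R••∧R•• but R••).
So the class is not modally definable.

No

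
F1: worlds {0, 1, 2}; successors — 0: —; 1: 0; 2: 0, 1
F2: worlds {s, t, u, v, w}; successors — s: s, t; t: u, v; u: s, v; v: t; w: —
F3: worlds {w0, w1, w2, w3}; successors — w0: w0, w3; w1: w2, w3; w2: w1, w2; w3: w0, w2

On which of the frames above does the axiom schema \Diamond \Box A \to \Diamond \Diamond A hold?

F2, F3

The schema corresponds to a generalized confluence (Geach) condition: \forall x \forall y (xRy \to \exists w (yRw \wedge x R^2 w)).
F1: fails — 1R0 but no w with 0Rw and 1R²w.
F2: condition met.
F3: condition met.
Valid on: F2, F3.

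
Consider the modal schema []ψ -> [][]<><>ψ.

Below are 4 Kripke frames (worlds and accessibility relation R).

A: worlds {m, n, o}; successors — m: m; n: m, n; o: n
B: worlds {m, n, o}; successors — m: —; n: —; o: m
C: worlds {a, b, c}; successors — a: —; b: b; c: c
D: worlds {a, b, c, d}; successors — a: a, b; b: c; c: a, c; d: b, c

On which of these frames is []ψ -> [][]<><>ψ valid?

The schema corresponds to a generalized confluence (Geach) condition: forall x forall z (x R^2 z -> exists w (xRw & z R^2 w)).
A: fails — oR²m but no w with oRw and mR²w.
B: ✓.
C: ✓.
D: ✓.

B, C, D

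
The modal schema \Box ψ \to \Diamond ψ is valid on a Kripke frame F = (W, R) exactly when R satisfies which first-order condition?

seriality

Suppose □ψ→◇ψ is valid. At any x set V(ψ)=W. Then □ψ at x, so ◇ψ at x, so x has a successor.
Conversely, any frame satisfying \forall x \exists y Rxy validates the schema.
So the correspondent is seriality.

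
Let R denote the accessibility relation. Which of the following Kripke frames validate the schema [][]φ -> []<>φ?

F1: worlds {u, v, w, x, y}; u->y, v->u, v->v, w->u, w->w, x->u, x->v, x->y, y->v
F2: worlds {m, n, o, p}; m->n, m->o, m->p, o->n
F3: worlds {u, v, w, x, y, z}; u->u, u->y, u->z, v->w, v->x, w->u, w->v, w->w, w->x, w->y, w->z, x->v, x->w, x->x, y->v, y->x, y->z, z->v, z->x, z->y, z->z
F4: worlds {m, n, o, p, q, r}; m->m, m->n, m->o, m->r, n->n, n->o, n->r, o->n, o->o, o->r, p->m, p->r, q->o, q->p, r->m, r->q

F1, F3, F4

The schema corresponds to a generalized confluence (Geach) condition: forall x forall z (xRz -> exists w (x R^2 w & zRw)).
F1: holds.
F2: fails — mRn but no w with mR²w and nRw.
F3: holds.
F4: holds.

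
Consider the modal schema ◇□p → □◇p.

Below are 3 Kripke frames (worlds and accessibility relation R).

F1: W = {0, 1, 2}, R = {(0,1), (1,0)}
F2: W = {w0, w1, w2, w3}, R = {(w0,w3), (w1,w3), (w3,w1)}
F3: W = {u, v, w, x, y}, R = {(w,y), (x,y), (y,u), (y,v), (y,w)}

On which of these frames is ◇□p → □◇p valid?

F1, F2

The schema corresponds to convergence: ∀x ∀y ∀z (Rxy ∧ Rxz → ∃w (Ryw ∧ Rzw)).
F1: satisfies the condition.
F2: satisfies the condition.
F3: fails — Ryv and Ryv but v and v have no common successor.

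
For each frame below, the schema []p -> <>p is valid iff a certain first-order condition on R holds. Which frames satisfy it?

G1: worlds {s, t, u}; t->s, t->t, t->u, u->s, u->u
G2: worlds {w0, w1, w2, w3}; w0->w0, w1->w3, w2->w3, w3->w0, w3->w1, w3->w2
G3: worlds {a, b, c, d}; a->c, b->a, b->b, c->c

G2

This is the axiom for seriality; its first-order frame correspondent is forall x exists y Rxy.
G1: fails — world s has no successor.
G2: satisfies the condition.
G3: fails — world d has no successor.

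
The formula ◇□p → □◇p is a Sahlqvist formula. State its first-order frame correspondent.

convergence

Suppose ◇□p→□◇p is valid. Take Rxy, Rxz and set V(p)={w : Ryw}. Then □p at y so ◇□p at x, so □◇p at x, so ◇p at z, giving w with Rzw and Ryw.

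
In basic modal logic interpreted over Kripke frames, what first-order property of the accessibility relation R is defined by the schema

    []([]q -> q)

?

Shift-reflexivity

Suppose □(□q→q) is valid. Take Rxy and set V(q)={w : Ryw}. Then at y, □q holds; since □(□q→q) at x, □q→q at y, so q at y, i.e. Ryy.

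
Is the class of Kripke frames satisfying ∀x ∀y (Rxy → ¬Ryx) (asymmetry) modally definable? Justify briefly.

Not definable by any modal formula

Modal frame validity is preserved under surjective bounded morphisms.
The 4-cycle (worlds a,b,c,d with a→b→c→d→a) is asymmetric. Mapping every world to a single reflexive point • is a surjective bounded morphism, and the reflexive point is not asymmetric (R•• but asymmetry requires ¬R••).
So the class is not modally definable.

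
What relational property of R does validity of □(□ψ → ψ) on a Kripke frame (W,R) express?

Shift-reflexivity

Suppose □(□ψ→ψ) is valid. Take Rxy and set V(ψ)={w : Ryw}. Then at y, □ψ holds; since □(□ψ→ψ) at x, □ψ→ψ at y, so ψ at y, i.e. Ryy.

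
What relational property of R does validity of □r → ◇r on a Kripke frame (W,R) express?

Suppose □r→◇r is valid. At any x set V(r)=W. Then □r at x, so ◇r at x, so x has a successor.
Conversely, on a frame with seriality the schema holds at every world under every valuation.
So the correspondent is seriality.

seriality: ∀x ∃y Rxy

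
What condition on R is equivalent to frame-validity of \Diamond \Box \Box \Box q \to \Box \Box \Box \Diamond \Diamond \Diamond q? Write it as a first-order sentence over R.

This is a Sahlqvist (Geach-type) schema ◇^1□^3q → □^3◇^3q.
First-order correspondent: \forall x \forall y \forall z ((xRy \wedge x R^3 z) \to \exists w (y R^3 w \wedge z R^3 w)).

\forall x \forall y \forall z ((xRy \wedge x R^3 z) \to \exists w (y R^3 w \wedge z R^3 w))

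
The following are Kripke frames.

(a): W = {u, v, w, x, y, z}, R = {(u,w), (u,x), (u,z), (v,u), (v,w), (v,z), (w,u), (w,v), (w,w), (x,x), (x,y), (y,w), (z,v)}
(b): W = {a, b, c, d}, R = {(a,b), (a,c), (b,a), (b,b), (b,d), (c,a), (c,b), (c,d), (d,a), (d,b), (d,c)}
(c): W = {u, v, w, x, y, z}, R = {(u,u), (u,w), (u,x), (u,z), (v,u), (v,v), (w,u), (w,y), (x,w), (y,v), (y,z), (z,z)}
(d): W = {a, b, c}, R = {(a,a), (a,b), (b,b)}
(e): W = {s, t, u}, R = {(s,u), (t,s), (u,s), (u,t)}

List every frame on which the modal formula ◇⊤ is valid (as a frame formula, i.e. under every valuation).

Frame correspondent (Sahlqvist): ∀x ∃y Rxy — i.e. seriality.
(a): holds.
(b): holds.
(c): holds.
(d): fails — world c has no successor.
(e): holds.
Valid on: (a), (b), (c), (e).

(a), (b), (c), (e)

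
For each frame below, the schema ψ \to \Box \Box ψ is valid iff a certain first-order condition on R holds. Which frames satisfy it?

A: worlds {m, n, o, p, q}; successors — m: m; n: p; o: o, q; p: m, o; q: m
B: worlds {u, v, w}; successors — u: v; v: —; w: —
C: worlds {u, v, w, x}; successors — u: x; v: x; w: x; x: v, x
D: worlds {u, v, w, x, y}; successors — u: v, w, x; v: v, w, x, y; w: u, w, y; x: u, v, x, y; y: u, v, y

This is the axiom for a generalized confluence (Geach) condition; its first-order frame correspondent is \forall x \forall z (x R^2 z \to \exists w (x = w \wedge z = w)).
A: fails — nR²m but n ≠ m.
B: ✓.
C: fails — uR²v but u ≠ v.
D: fails — uR²v but u ≠ v.
Valid on: B.

B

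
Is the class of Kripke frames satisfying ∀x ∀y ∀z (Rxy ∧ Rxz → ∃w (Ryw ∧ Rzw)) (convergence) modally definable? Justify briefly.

Definable; ◇□q → □◇q defines it

Yes: it is convergence, defined by the .2 schema ◇□q → □◇q.
Suppose ◇□q→□◇q is valid. Take Rxy, Rxz and set V(q)={w : Ryw}. Then □q at y so ◇□q at x, so □◇q at x, so ◇q at z, giving w with Rzw and Ryw.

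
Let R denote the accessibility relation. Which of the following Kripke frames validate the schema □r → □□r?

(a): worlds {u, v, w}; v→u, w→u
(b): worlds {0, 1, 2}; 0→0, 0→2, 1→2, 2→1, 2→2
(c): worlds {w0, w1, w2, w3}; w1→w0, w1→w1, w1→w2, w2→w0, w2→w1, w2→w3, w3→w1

(a)

This is the axiom for transitivity; its first-order frame correspondent is ∀x ∀y ∀z (Rxy ∧ Ryz → Rxz).
(a): holds.
(b): fails — R02 and R21 but not R01.
(c): fails — Rw1w2 and Rw2w3 but not Rw1w3.
Valid on: (a).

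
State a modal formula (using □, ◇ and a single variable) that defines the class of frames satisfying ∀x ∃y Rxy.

This is seriality; the standard corresponding axiom is D: □r → ◇r.
Suppose □r→◇r is valid. At any x set V(r)=W. Then □r at x, so ◇r at x, so x has a successor.

□r → ◇r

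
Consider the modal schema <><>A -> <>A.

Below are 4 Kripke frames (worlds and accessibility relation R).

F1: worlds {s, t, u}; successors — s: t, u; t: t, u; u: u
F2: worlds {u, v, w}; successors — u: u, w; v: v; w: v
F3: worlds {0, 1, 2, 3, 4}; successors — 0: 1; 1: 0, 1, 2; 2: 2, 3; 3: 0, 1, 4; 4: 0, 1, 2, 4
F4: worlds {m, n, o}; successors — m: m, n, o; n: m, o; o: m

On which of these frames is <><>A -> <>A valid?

The schema corresponds to transitivity: forall x forall y forall z (Rxy & Ryz -> Rxz).
F1: satisfies the condition.
F2: fails — Ruw and Rwv but not Ruv.
F3: fails — R34 and R42 but not R32.
F4: fails — Rom and Rmo but not Roo.

F1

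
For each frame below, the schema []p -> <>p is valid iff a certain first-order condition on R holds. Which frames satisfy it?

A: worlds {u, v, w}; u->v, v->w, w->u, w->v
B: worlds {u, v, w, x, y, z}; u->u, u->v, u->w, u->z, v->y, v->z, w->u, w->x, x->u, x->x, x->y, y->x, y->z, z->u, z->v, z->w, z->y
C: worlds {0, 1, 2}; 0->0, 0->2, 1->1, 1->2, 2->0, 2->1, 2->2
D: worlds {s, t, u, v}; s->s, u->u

Frame correspondent (Sahlqvist): forall x exists y Rxy — i.e. seriality.
A: condition met.
B: condition met.
C: condition met.
D: fails — world t has no successor.

A, B, C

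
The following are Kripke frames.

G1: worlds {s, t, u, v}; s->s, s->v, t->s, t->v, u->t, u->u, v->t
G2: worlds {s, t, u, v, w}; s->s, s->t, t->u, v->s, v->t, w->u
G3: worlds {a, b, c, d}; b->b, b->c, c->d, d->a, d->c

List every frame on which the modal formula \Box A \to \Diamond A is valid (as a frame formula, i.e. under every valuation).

G1

The schema corresponds to seriality: \forall x \exists y Rxy.
G1: condition met.
G2: fails — world u has no successor.
G3: fails — world a has no successor.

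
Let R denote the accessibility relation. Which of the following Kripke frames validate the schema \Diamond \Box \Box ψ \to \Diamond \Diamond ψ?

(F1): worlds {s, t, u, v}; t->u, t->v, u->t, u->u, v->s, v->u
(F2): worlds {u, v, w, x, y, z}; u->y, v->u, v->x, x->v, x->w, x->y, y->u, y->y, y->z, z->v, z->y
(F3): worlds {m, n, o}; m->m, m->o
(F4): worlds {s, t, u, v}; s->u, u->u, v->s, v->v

This is the axiom for a generalized confluence (Geach) condition; its first-order frame correspondent is \forall x \forall y (xRy \to \exists w (y R^2 w \wedge x R^2 w)).
(F1): fails — vRs but no w with sR²w and vR²w.
(F2): fails — xRw but no t with wR²t and xR²t.
(F3): fails — mRo but no w with oR²w and mR²w.
(F4): satisfies the condition.
Valid on: (F4).

(F4)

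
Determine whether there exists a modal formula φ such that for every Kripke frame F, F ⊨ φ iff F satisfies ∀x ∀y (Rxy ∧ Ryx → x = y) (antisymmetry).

No — not modally definable

Any modally definable frame class is closed under surjective bounded morphisms.
The 6-cycle (worlds w0,w1,w2,w3,w4,w5 with w0→w1→w2→w3→w4→w5→w0) is antisymmetric. Sending even-indexed worlds to • and odd-indexed worlds to ∘ is a surjective bounded morphism onto the two-world frame with •↔∘, which is not antisymmetric.
So the class is not modally definable.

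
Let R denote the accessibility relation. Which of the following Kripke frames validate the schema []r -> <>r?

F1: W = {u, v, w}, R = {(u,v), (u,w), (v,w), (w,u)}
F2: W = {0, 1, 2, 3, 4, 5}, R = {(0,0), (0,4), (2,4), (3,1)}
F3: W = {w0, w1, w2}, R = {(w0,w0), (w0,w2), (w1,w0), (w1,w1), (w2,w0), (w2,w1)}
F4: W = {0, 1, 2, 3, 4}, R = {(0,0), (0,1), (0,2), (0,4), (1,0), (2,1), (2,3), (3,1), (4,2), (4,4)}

The schema corresponds to seriality: forall x exists y Rxy.
F1: holds.
F2: fails — world 1 has no successor.
F3: holds.
F4: holds.

F1, F3, F4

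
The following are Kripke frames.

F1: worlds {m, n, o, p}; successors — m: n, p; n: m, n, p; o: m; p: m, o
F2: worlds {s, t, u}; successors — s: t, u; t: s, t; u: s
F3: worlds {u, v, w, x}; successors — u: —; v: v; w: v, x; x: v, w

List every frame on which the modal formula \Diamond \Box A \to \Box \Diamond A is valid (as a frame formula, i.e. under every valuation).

This is the axiom for convergence; its first-order frame correspondent is \forall x \forall y \forall z (Rxy \wedge Rxz \to \exists w (Ryw \wedge Rzw)).
F1: fails — Rnm and Rnp but m and p have no common successor.
F2: holds.
F3: holds.

F2, F3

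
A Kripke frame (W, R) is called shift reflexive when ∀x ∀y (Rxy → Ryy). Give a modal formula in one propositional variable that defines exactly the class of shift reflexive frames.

□(□s → s)

This is shift-reflexivity; the standard corresponding axiom is T□: □(□s → s).
Suppose □(□s→s) is valid. Take Rxy and set V(s)={w : Ryw}. Then at y, □s holds; since □(□s→s) at x, □s→s at y, so s at y, i.e. Ryy.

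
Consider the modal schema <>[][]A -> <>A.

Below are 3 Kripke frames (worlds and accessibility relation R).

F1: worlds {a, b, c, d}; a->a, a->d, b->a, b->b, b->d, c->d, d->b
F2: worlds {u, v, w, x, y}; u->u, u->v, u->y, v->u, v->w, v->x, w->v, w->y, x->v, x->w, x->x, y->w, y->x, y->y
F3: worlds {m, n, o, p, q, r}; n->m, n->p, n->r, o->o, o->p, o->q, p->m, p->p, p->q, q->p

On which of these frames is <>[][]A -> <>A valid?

The schema corresponds to a generalized confluence (Geach) condition: forall x forall y (xRy -> exists w (y R^2 w & xRw)).
F1: satisfies the condition.
F2: satisfies the condition.
F3: fails — nRm but no w with mR²w and nRw.

F1, F2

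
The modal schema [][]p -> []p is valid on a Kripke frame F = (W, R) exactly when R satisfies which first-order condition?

Suppose □□p→□p is valid. Take Rxy and set V(p)={w : xR²w}. Then □□p at x, so □p at x, so p at y, i.e. ∃z(Rxz∧Rzy).
Conversely, on a frame with density the schema holds at every world under every valuation.
Frame condition: forall x forall y (Rxy -> exists z (Rxz & Rzy)).

density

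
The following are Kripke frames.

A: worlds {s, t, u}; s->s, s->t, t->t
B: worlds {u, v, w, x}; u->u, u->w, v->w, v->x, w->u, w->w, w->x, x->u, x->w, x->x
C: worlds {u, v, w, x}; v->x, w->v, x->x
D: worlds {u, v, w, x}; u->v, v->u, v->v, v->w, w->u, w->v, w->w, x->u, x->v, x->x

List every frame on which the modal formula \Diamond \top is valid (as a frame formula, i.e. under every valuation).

Frame correspondent (Sahlqvist): \forall x \exists y Rxy — i.e. seriality.
A: fails — world u has no successor.
B: condition met.
C: fails — world u has no successor.
D: condition met.

B, D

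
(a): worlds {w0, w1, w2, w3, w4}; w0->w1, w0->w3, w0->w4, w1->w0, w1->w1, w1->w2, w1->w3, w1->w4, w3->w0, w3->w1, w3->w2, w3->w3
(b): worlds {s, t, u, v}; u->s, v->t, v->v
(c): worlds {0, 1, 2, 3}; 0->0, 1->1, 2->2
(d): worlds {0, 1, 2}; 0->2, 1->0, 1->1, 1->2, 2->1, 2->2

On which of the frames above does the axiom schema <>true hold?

Frame correspondent (Sahlqvist): forall x exists y Rxy — i.e. seriality.
(a): fails — world w2 has no successor.
(b): fails — world s has no successor.
(c): fails — world 3 has no successor.
(d): ✓.

(d)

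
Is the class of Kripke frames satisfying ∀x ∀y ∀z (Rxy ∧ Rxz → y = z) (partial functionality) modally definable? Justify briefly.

Yes, by ◇p → □p

Yes: it is partial functionality, defined by the CD schema ◇p → □p.
Suppose ◇p→□p is valid. Take Rxy, Rxz and set V(p)={y}. Then ◇p at x, so □p at x, so p at z, i.e. z=y.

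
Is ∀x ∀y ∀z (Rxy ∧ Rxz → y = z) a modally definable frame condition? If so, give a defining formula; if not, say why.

Yes — defined by ◇q → □q

This is a Sahlqvist condition; the CD axiom ◇q → □q defines it.
Suppose ◇q→□q is valid. Take Rxy, Rxz and set V(q)={y}. Then ◇q at x, so □q at x, so q at z, i.e. z=y.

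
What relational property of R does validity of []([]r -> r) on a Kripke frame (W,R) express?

Shift-reflexivity

Suppose □(□r→r) is valid. Take Rxy and set V(r)={w : Ryw}. Then at y, □r holds; since □(□r→r) at x, □r→r at y, so r at y, i.e. Ryy.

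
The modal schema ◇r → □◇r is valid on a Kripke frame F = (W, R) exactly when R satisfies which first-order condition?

Suppose ◇r→□◇r is valid. Take Rxy, Rxz and set V(r)={y}. Then ◇r at x, so □◇r at x, so ◇r at z, so some w with Rzw has r; w=y, i.e. Rzy. By symmetry of the argument, Ryz.
Conversely, any frame satisfying ∀x ∀y ∀z (Rxy ∧ Rxz → Ryz) validates the schema.
So the correspondent is the Euclidean property.

the Euclidean property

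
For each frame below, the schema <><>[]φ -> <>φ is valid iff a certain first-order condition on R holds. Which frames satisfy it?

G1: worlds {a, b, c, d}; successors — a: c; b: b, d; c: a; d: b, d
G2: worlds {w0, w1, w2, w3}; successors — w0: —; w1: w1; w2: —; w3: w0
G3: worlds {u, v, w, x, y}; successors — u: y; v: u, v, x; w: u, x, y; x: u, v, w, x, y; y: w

G1, G2

This is the axiom for a generalized confluence (Geach) condition; its first-order frame correspondent is forall x forall y (x R^2 y -> exists w (yRw & xRw)).
G1: ✓.
G2: ✓.
G3: fails — vR²u but no t with uRt and vRt.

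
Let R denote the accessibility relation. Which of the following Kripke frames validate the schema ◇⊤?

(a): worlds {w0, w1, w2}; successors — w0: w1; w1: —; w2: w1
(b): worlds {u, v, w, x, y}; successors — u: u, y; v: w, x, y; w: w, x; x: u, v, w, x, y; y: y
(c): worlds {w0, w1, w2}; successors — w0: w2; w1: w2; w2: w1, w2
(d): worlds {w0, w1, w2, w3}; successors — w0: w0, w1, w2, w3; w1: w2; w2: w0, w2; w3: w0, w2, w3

The schema corresponds to seriality: ∀x ∃y Rxy.
(a): fails — world w1 has no successor.
(b): holds.
(c): holds.
(d): holds.

(b), (c), (d)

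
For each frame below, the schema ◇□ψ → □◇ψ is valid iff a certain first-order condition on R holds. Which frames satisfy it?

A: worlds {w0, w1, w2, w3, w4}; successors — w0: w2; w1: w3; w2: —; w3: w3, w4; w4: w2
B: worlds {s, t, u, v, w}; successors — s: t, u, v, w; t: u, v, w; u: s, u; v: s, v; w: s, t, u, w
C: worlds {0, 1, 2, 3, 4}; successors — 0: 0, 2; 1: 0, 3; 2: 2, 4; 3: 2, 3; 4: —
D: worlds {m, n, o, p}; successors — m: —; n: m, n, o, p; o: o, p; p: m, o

This is the axiom for convergence; its first-order frame correspondent is ∀x ∀y ∀z (Rxy ∧ Rxz → ∃w (Ryw ∧ Rzw)).
A: fails — Rw0w2 and Rw0w2 but w2 and w2 have no common successor.
B: holds.
C: fails — R22 and R24 but 2 and 4 have no common successor.
D: fails — Rnn and Rnm but n and m have no common successor.

B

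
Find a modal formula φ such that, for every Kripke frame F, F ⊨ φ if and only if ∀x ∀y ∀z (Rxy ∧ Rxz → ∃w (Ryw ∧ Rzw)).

This is convergence; the standard corresponding axiom is .2: ◇□s → □◇s.
Suppose ◇□s→□◇s is valid. Take Rxy, Rxz and set V(s)={w : Ryw}. Then □s at y so ◇□s at x, so □◇s at x, so ◇s at z, giving w with Rzw and Ryw.

◇□s → □◇s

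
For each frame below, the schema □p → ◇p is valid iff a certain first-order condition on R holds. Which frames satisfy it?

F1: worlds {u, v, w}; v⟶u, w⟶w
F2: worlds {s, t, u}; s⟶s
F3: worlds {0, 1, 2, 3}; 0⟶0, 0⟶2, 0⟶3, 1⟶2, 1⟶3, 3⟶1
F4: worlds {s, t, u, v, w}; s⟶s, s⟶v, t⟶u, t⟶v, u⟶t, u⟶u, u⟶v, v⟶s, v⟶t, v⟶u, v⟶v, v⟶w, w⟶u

F4

Frame correspondent (Sahlqvist): ∀x ∃y Rxy — i.e. seriality.
F1: fails — world u has no successor.
F2: fails — world t has no successor.
F3: fails — world 2 has no successor.
F4: satisfies the condition.
Valid on: F4.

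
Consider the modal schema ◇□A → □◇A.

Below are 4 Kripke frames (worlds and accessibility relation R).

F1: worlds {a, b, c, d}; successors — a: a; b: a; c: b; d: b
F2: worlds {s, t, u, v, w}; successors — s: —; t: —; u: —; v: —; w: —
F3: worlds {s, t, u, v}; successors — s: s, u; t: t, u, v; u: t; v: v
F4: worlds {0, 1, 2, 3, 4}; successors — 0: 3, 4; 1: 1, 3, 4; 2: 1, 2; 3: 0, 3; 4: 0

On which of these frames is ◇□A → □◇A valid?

Frame correspondent (Sahlqvist): ∀x ∀y ∀z (Rxy ∧ Rxz → ∃w (Ryw ∧ Rzw)) — i.e. convergence.
F1: holds.
F2: holds.
F3: fails — Rsu and Rss but u and s have no common successor.
F4: fails — R14 and R11 but 4 and 1 have no common successor.
Valid on: F1, F2.

F1, F2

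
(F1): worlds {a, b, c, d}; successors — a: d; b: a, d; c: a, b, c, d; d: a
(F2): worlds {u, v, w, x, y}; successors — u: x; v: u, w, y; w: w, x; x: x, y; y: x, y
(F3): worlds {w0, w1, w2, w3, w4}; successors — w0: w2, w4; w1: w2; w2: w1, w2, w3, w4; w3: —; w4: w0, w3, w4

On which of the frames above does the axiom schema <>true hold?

The schema corresponds to seriality: forall x exists y Rxy.
(F1): ✓.
(F2): ✓.
(F3): fails — world w3 has no successor.
Valid on: (F1), (F2).

(F1), (F2)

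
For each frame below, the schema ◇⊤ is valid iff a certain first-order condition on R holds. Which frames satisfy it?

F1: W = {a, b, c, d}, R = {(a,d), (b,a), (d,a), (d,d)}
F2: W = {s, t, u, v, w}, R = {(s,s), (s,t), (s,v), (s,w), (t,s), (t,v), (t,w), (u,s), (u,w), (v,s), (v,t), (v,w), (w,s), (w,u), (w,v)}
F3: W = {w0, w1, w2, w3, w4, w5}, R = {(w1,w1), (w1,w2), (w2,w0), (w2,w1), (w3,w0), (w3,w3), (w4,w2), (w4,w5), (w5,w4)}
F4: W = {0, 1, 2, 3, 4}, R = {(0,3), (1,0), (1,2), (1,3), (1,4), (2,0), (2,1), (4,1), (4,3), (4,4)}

Frame correspondent (Sahlqvist): ∀x ∃y Rxy — i.e. seriality.
F1: fails — world c has no successor.
F2: holds.
F3: fails — world w0 has no successor.
F4: fails — world 3 has no successor.
Valid on: F2.

F2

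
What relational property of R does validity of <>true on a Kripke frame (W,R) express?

This schema is equivalent to the D axiom □A → ◇A.
It corresponds to seriality: forall x exists y Rxy.

seriality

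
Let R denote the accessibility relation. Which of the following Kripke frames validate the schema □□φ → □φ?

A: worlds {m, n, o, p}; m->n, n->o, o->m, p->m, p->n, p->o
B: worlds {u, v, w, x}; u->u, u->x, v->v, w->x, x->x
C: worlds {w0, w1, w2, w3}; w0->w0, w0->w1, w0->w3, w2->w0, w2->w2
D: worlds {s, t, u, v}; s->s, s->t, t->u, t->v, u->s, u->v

This is the axiom for density; its first-order frame correspondent is ∀x ∀y (Rxy → ∃z (Rxz ∧ Rzy)).
A: fails — Rom but no z with Roz and Rzm.
B: holds.
C: holds.
D: fails — Ruv but no z with Ruz and Rzv.

B, C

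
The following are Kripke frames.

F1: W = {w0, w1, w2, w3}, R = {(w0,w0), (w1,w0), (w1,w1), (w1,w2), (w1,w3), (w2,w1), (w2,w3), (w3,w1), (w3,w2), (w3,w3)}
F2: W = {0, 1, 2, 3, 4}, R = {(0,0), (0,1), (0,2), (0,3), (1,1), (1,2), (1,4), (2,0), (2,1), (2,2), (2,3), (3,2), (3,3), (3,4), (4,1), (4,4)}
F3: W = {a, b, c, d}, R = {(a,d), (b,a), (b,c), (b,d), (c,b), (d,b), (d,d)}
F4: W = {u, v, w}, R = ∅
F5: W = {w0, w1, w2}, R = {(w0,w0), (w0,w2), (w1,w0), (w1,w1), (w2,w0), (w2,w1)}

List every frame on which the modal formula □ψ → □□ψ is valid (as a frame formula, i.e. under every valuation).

The schema corresponds to transitivity: ∀x ∀y ∀z (Rxy ∧ Ryz → Rxz).
F1: fails — Rw3w1 and Rw1w0 but not Rw3w0.
F2: fails — R34 and R41 but not R31.
F3: fails — Rbc and Rcb but not Rbb.
F4: ✓.
F5: fails — Rw1w0 and Rw0w2 but not Rw1w2.

F4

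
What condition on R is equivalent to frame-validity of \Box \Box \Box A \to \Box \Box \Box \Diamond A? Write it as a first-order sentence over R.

This is a Sahlqvist (Geach-type) schema ◇^0□^3A → □^3◇^1A.
Minimal-valuation argument: fix x; take any y with xR^0y and any z with xR^3z. Set V(A) to the set of worlds R-reachable from y in exactly 3 steps. Then □^3A holds at y, so the antecedent holds at x; validity forces ◇^1A at z, giving a w with zR^1w and yR^3w.
First-order correspondent: \forall x \forall z (x R^3 z \to \exists w (x R^3 w \wedge zRw)).

\forall x \forall z (x R^3 z \to \exists w (x R^3 w \wedge zRw))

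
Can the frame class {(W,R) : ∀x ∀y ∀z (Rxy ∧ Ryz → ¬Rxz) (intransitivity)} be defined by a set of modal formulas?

Not modally definable

Any modally definable frame class is closed under surjective bounded morphisms.
The 7-cycle (worlds s,t,u,v,w,x,y with s→t→u→v→w→x→y→s) is intransitive. Mapping every world to a single reflexive point • is a surjective bounded morphism; the reflexive point is not intransitive (R••∧R•• but R••).
Hence intransitivity is not modally definable.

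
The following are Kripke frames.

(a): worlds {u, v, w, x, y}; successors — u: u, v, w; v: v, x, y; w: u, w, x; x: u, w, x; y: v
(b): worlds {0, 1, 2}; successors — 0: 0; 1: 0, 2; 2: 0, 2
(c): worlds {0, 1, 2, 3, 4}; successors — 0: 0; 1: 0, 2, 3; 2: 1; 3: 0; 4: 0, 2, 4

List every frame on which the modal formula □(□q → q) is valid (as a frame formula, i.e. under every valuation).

(b)

The schema corresponds to shift-reflexivity: ∀x ∀y (Rxy → Ryy).
(a): fails — Rvy but not Ryy.
(b): holds.
(c): fails — R12 but not R22.
Valid on: (b).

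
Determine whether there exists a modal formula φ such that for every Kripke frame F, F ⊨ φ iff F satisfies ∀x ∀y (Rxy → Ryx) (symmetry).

Yes: it is symmetry, defined by the B schema r → □◇r.
Suppose r→□◇r is valid. Take Rxy and set V(r)={x}. Then r at x, so □◇r at x, so ◇r at y, so some z with Ryz has r; z=x, i.e. Ryx.

Yes, by r → □◇r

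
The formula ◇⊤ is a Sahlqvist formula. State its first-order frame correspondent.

◇⊤ holds at w iff w has a successor, so frame-validity of ◇⊤ is exactly seriality. Equivalently via □ψ → ◇ψ:
Suppose □ψ→◇ψ is valid. At any x set V(ψ)=W. Then □ψ at x, so ◇ψ at x, so x has a successor.
Conversely, any frame satisfying ∀x ∃y Rxy validates the schema.
Frame condition: ∀x ∃y Rxy.

seriality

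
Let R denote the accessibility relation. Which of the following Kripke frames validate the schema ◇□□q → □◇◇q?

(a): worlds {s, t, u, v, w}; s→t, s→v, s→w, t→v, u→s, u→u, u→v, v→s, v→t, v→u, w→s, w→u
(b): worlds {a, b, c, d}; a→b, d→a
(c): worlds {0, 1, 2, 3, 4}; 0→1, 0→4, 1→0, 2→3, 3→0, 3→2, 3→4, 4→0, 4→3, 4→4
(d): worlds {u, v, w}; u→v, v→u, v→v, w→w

The schema corresponds to a generalized confluence (Geach) condition: ∀x ∀y ∀z ((xRy ∧ xRz) → ∃w (yR²w ∧ zR²w)).
(a): ✓.
(b): fails — aRb, aRb but no w with bR²w and bR²w.
(c): ✓.
(d): ✓.

(a), (c), (d)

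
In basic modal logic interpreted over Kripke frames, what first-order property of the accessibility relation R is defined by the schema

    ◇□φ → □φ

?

the Euclidean property: ∀x ∀y ∀z (Rxy ∧ Rxz → Ryz)

This is frame-equivalent to ◇φ → □◇φ (substitute ¬φ for φ and contrapose).
Suppose ◇φ→□◇φ is valid. Take Rxy, Rxz and set V(φ)={y}. Then ◇φ at x, so □◇φ at x, so ◇φ at z, so some w with Rzw has φ; w=y, i.e. Rzy. By symmetry of the argument, Ryz.
Conversely, on a frame with the Euclidean property the schema holds at every world under every valuation.
Frame condition: ∀x ∀y ∀z (Rxy ∧ Rxz → Ryz).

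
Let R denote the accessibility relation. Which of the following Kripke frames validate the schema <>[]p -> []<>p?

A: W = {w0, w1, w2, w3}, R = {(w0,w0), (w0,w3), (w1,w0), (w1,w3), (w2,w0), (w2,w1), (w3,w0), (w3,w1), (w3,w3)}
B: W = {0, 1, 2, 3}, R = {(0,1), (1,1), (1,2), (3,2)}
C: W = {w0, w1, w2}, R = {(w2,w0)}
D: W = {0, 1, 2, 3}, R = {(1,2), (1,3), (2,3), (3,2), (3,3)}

A, D

Frame correspondent (Sahlqvist): forall x forall y forall z (Rxy & Rxz -> exists w (Ryw & Rzw)) — i.e. convergence.
A: satisfies the condition.
B: fails — R12 and R12 but 2 and 2 have no common successor.
C: fails — Rw2w0 and Rw2w0 but w0 and w0 have no common successor.
D: satisfies the condition.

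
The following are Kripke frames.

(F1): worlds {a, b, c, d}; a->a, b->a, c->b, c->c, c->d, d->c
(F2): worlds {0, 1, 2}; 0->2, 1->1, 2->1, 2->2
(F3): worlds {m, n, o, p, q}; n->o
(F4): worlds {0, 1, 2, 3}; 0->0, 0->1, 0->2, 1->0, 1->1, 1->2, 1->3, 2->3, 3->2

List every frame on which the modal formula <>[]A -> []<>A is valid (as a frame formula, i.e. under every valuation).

(F2)

This is the axiom for convergence; its first-order frame correspondent is forall x forall y forall z (Rxy & Rxz -> exists w (Ryw & Rzw)).
(F1): fails — Rcc and Rcb but c and b have no common successor.
(F2): holds.
(F3): fails — Rno and Rno but o and o have no common successor.
(F4): fails — R00 and R02 but 0 and 2 have no common successor.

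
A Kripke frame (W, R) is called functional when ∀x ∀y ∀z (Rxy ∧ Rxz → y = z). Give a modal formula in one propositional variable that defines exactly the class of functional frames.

The condition is partial functionality. The CD schema ◇q → □q defines it.
Suppose ◇q→□q is valid. Take Rxy, Rxz and set V(q)={y}. Then ◇q at x, so □q at x, so q at z, i.e. z=y.

◇q → □q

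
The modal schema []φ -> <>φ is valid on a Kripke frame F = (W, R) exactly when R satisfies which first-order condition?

Seriality

Suppose □φ→◇φ is valid. At any x set V(φ)=W. Then □φ at x, so ◇φ at x, so x has a successor.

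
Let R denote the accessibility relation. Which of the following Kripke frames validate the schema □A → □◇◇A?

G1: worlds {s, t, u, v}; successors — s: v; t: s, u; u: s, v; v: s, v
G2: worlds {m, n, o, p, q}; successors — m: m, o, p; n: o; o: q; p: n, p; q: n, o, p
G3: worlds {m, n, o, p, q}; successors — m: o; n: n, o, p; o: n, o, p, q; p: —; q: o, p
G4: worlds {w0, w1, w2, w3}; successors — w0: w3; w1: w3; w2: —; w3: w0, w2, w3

Frame correspondent (Sahlqvist): ∀x ∀z (xRz → ∃w (xRw ∧ zR²w)) — i.e. a generalized confluence (Geach) condition.
G1: holds.
G2: fails — pRn but no w with pRw and nR²w.
G3: fails — nRp but no w with nRw and pR²w.
G4: fails — w3Rw2 but no w with w3Rw and w2R²w.

G1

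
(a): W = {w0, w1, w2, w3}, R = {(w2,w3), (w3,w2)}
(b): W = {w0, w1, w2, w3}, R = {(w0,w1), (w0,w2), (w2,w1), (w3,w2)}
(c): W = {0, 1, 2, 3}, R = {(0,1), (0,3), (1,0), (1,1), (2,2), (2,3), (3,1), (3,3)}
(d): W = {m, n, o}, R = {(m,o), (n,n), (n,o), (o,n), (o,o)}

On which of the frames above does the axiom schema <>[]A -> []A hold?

(d)

The schema corresponds to the Euclidean property: forall x forall y forall z (Rxy & Rxz -> Ryz).
(a): fails — Rw2w3 and Rw2w3 but not Rw3w3.
(b): fails — Rw0w1 and Rw0w1 but not Rw1w1.
(c): fails — R01 and R03 but not R13.
(d): holds.
Valid on: (d).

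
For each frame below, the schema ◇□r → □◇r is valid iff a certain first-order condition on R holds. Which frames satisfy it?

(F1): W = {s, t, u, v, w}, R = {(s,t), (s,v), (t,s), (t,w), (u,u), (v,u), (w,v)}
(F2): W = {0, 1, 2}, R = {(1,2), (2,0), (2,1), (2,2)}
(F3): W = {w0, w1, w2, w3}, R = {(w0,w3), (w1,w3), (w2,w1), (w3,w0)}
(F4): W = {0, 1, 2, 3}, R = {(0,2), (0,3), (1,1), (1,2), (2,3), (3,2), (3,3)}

Frame correspondent (Sahlqvist): ∀x ∀y ∀z (Rxy ∧ Rxz → ∃w (Ryw ∧ Rzw)) — i.e. convergence.
(F1): fails — Rsv and Rst but v and t have no common successor.
(F2): fails — R22 and R20 but 2 and 0 have no common successor.
(F3): holds.
(F4): fails — R12 and R11 but 2 and 1 have no common successor.
Valid on: (F3).

(F3)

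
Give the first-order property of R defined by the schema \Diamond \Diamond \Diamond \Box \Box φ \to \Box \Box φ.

\forall x \forall y \forall z ((x R^3 y \wedge x R^2 z) \to \exists w (y R^2 w \wedge z = w))

This is a Sahlqvist (Geach-type) schema ◇^3□^2φ → □^2◇^0φ.
First-order correspondent: \forall x \forall y \forall z ((x R^3 y \wedge x R^2 z) \to \exists w (y R^2 w \wedge z = w)).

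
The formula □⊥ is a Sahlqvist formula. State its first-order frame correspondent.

Emptiness of R

□⊥ is valid iff no world has any successor (otherwise □⊥ fails at any world with one).
Conversely, any frame satisfying ∀x ∀y ¬Rxy validates the schema.
So the correspondent is emptiness of R.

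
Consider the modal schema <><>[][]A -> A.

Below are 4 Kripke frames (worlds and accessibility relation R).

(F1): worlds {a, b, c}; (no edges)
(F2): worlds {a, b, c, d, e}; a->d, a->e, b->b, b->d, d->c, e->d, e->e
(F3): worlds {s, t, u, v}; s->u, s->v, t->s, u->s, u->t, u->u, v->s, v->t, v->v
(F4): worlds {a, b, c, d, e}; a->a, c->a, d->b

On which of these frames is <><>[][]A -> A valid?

(F1)

Frame correspondent (Sahlqvist): forall x forall y (x R^2 y -> exists w (y R^2 w & x = w)) — i.e. a generalized confluence (Geach) condition.
(F1): holds.
(F2): fails — aR²c but no w with cR²w and a=w.
(F3): fails — sR²t but no w with tR²w and s=w.
(F4): fails — cR²a but no w with aR²w and c=w.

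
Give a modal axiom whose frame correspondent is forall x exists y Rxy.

□p → ◇p

The condition is seriality. The D schema □p → ◇p defines it.
Suppose □p→◇p is valid. At any x set V(p)=W. Then □p at x, so ◇p at x, so x has a successor.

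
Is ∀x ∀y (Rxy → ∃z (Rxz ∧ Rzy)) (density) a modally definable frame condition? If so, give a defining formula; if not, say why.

Yes, by □□p → □p

This is a Sahlqvist condition; the C4 axiom □□p → □p defines it.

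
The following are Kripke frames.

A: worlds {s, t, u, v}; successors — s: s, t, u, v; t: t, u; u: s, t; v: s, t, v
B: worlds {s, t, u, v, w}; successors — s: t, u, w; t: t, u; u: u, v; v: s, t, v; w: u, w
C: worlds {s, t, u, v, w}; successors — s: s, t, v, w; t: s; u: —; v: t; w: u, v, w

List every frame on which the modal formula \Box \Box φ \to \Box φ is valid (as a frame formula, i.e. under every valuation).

A, B

This is the axiom for density; its first-order frame correspondent is \forall x \forall y (Rxy \to \exists z (Rxz \wedge Rzy)).
A: holds.
B: holds.
C: fails — Rvt but no z with Rvz and Rzt.
Valid on: A, B.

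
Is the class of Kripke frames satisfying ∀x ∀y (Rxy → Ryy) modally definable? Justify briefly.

Definable; □(□q → q) defines it

The condition is shift-reflexivity. A defining modal formula is □(□q → q).
Suppose □(□q→q) is valid. Take Rxy and set V(q)={w : Ryw}. Then at y, □q holds; since □(□q→q) at x, □q→q at y, so q at y, i.e. Ryy.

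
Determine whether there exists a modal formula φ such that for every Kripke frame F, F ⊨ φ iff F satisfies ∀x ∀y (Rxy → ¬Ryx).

Any modally definable frame class is closed under surjective bounded morphisms.
The 5-cycle (worlds a,b,c,d,e with a→b→c→d→e→a) is asymmetric. Mapping every world to a single reflexive point • is a surjective bounded morphism, and the reflexive point is not asymmetric (R•• but asymmetry requires ¬R••).
So no modal formula (or set of formulas) defines exactly the asymmetric frames.

No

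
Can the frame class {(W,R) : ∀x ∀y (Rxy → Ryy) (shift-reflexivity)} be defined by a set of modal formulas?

This is a Sahlqvist condition; the T□ axiom □(□r → r) defines it.
Suppose □(□r→r) is valid. Take Rxy and set V(r)={w : Ryw}. Then at y, □r holds; since □(□r→r) at x, □r→r at y, so r at y, i.e. Ryy.

Yes, by □(□r → r)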